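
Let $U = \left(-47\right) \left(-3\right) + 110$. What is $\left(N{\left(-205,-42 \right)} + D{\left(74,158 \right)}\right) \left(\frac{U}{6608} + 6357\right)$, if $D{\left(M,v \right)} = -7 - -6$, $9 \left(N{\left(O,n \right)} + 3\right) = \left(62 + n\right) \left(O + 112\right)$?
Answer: $- \frac{3318577253}{2478} \approx -1.3392 \cdot 10^{6}$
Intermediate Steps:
$U = 251$ ($U = 141 + 110 = 251$)
$N{\left(O,n \right)} = -3 + \frac{\left(62 + n\right) \left(112 + O\right)}{9}$ ($N{\left(O,n \right)} = -3 + \frac{\left(62 + n\right) \left(O + 112\right)}{9} = -3 + \frac{\left(62 + n\right) \left(112 + O\right)}{9}$)
$D{\left(M,v \right)} = -1$ ($D{\left(M,v \right)} = -7 + 6 = -1$)
$\left(N{\left(-205,-42 \right)} + D{\left(74,158 \right)}\right) \left(\frac{U}{6608} + 6357\right) = \left(\left(\frac{6917}{9} + \frac{62}{9} \left(-205\right) + \frac{112}{9} \left(-42\right) + \frac{1}{9} \left(-205\right) \left(-42\right)\right) - 1\right) \left(\frac{251}{6608} + 6357\right) = \left(\left(\frac{6917}{9} - \frac{12710}{9} - \frac{1568}{3} + \frac{2870}{3}\right) - 1\right) \left(251 \cdot \frac{1}{6608} + 6357\right) = \left(- \frac{629}{3} - 1\right) \left(\frac{251}{6608} + 6357\right) = \left(- \frac{632}{3}\right) \frac{42007307}{6608} = - \frac{3318577253}{2478}$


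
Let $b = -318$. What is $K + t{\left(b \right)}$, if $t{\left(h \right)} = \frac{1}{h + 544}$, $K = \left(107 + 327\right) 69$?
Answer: $\frac{6767797}{226} \approx 29946.0$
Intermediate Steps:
$K = 29946$ ($K = 434 \cdot 69 = 29946$)
$t{\left(h \right)} = \frac{1}{544 + h}$
$K + t{\left(b \right)} = 29946 + \frac{1}{544 - 318} = 29946 + \frac{1}{226} = \frac{6767797}{226}$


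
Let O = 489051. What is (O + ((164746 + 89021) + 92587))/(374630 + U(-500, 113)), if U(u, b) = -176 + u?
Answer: 835405/373954 ≈ 2.2340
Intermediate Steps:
(O + ((164746 + 89021) + 92587))/(374630 + U(-500, 113)) = (489051 + ((164746 + 89021) + 92587))/(374630 + (-176 - 500)) = (489051 + (253767 + 92587))/(374630 - 676) = (489051 + 346354)/373954 = 835405*(1/373954) = 835405/373954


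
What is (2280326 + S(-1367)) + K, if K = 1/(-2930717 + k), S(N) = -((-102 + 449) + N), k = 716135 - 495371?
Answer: 6182340436737/2709953 ≈ 2.2813e+6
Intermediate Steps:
k = 220764
S(N) = -347 - N (S(N) = -(347 + N) = -347 - N)
K = -1/2709953 (K = 1/(-2930717 + 220764) = 1/(-2709953) = -1/2709953 ≈ -3.6901e-7)
(2280326 + S(-1367)) + K = (2280326 + (-347 - 1*(-1367))) - 1/2709953 = (2280326 + (-347 + 1367)) - 1/2709953 = (2280326 + 1020) - 1/2709953 = 2281346 - 1/2709953 = 6182340436737/2709953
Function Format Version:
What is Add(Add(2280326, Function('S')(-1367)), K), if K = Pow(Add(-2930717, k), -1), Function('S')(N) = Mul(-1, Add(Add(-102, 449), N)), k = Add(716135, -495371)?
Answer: Rational(6182340436737, 2709953) ≈ 2.2813e+6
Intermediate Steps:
k = 220764
Function('S')(N) = Add(-347, Mul(-1, N)) (Function('S')(N) = Mul(-1, Add(347, N)) = Add(-347, Mul(-1, N)))
K = Rational(-1, 2709953) (K = Pow(Add(-2930717, 220764), -1) = Pow(-2709953, -1) = Rational(-1, 2709953) ≈ -3.6901e-7)
Add(Add(2280326, Function('S')(-1367)), K) = Add(Add(2280326, Add(-347, Mul(-1, -1367))), Rational(-1, 2709953)) = Add(Add(2280326, Add(-347, 1367)), Rational(-1, 2709953)) = Add(Add(2280326, 1020), Rational(-1, 2709953)) = Add(2281346, Rational(-1, 2709953)) = Rational(6182340436737, 2709953)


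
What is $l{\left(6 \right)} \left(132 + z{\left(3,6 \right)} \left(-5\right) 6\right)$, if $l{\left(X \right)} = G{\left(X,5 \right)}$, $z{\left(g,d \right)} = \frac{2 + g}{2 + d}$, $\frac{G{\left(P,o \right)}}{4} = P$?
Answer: $2718$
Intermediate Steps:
$G{\left(P,o \right)} = 4 P$
$z{\left(g,d \right)} = \frac{2 + g}{2 + d}$
$l{\left(X \right)} = 4 X$
$l{\left(6 \right)} \left(132 + z{\left(3,6 \right)} \left(-5\right) 6\right) = 4 \cdot 6 \left(132 + \frac{2 + 3}{2 + 6} \left(-5\right) 6\right) = 24 \left(132 + \frac{1}{8} \cdot 5 \left(-5\right) 6\right) = 24 \left(132 + \frac{5}{8} \left(-5\right) 6\right) = 24 \left(132 - \frac{75}{4}\right) = 24 \cdot \frac{453}{4} = 2718$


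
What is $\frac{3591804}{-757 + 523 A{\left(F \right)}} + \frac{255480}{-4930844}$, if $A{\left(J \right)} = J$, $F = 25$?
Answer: $\frac{737811591664}{2530755683} \approx 291.54$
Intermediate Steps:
$\frac{3591804}{-757 + 523 A{\left(F \right)}} + \frac{255480}{-4930844} = \frac{3591804}{-757 + 523 \cdot 25} + \frac{255480}{-4930844} = \frac{3591804}{-757 + 13075} + 255480 \left(- \frac{1}{4930844}\right) = \frac{3591804}{12318} - \frac{63870}{1232711} = 3591804 \cdot \frac{1}{12318} - \frac{63870}{1232711} = \frac{598634}{2053} - \frac{63870}{1232711} = \frac{737811591664}{2530755683}$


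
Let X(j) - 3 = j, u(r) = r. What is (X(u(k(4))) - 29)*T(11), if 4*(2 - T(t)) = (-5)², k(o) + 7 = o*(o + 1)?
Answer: 221/4 ≈ 55.250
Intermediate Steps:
k(o) = -7 + o*(1 + o) (k(o) = -7 + o*(o + 1) = -7 + o*(1 + o))
X(j) = 3 + j
T(t) = -17/4 (T(t) = 2 - ¼*(-5)² = 2 - ¼*25 = 2 - 25/4 = -17/4)
(X(u(k(4))) - 29)*T(11) = ((3 + (-7 + 4 + 4²)) - 29)*(-17/4) = ((3 + (-7 + 4 + 16)) - 29)*(-17/4) = ((3 + 13) - 29)*(-17/4) = (16 - 29)*(-17/4) = -13*(-17/4) = 221/4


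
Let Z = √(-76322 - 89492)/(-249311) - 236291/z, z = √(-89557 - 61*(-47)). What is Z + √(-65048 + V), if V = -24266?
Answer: I*(√89314 - √165814/249311 + 236291*√86690/86690) ≈ 1101.4*I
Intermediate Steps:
z = I*√86690 (z = √(-89557 + 2867) = √(-86690) = I*√86690 ≈ 294.43*I)
Z = -I*√165814/249311 + 236291*I*√86690/86690 (Z = √(-76322 - 89492)/(-249311) - 236291*(-I*√86690/86690) = √(-165814)*(-1/249311) - (-236291)*I*√86690/86690 = (I*√165814)*(-1/249311) + 236291*I*√86690/86690 = -I*√165814/249311 + 236291*I*√86690/86690 ≈ 802.53*I)
Z + √(-65048 + V) = I*(-86690*√165814 + 58909945501*√86690)/21612770590 + √(-65048 - 24266) = I*(-86690*√165814 + 58909945501*√86690)/21612770590 + √(-89314) = I*(-86690*√165814 + 58909945501*√86690)/21612770590 + I*√89314 = I*√89314 + I*(-86690*√165814 + 58909945501*√86690)/21612770590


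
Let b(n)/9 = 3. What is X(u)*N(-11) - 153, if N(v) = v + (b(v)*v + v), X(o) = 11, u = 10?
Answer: -3662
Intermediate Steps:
b(n) = 27 (b(n) = 9*3 = 27)
N(v) = 29*v (N(v) = v + (27*v + v) = v + 28*v = 29*v)
X(u)*N(-11) - 153 = 11*(29*(-11)) - 153 = 11*(-319) - 153 = -3509 - 153 = -3662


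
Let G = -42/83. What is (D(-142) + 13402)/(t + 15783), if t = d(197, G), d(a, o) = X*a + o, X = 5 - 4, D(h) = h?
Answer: 550290/663149 ≈ 0.82981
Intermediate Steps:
G = -42/83 (G = -42*1/83 = -42/83 ≈ -0.50602)
X = 1
d(a, o) = a + o (d(a, o) = 1*a + o = a + o)
t = 16309/83 (t = 197 - 42/83 = 16309/83 ≈ 196.49)
(D(-142) + 13402)/(t + 15783) = (-142 + 13402)/(16309/83 + 15783) = 13260/(1326298/83) = 13260*(83/1326298) = 550290/663149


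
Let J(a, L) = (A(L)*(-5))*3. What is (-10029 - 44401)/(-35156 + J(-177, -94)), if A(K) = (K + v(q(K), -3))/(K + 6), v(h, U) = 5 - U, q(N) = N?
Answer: 2394920/1547509 ≈ 1.5476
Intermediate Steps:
A(K) = (8 + K)/(6 + K) (A(K) = (K + (5 - 1*(-3)))/(K + 6) = (K + (5 + 3))/(6 + K) = (K + 8)/(6 + K) = (8 + K)/(6 + K))
J(a, L) = -15*(8 + L)/(6 + L) (J(a, L) = (((8 + L)/(6 + L))*(-5))*3 = -5*(8 + L)/(6 + L)*3 = -15*(8 + L)/(6 + L))
(-10029 - 44401)/(-35156 + J(-177, -94)) = (-10029 - 44401)/(-35156 + 15*(-8 - 1*(-94))/(6 - 94)) = -54430/(-35156 + 15*(-8 + 94)/(-88)) = -54430/(-35156 + 15*(-1/88)*86) = -54430/(-35156 - 645/44) = -54430/(-1547509/44) = -54430*(-44/1547509) = 2394920/1547509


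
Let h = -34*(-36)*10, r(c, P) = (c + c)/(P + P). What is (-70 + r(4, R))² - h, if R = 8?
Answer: -29639/4 ≈ -7409.8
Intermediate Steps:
r(c, P) = c/P (r(c, P) = (2*c)/((2*P)) = (2*c)*(1/(2*P)) = c/P)
h = 12240 (h = 1224*10 = 12240)
(-70 + r(4, R))² - h = (-70 + 4/8)² - 1*12240 = (-70 + 4*(⅛))² - 12240 = (-70 + ½)² - 12240 = (-139/2)² - 12240 = 19321/4 - 12240 = -29639/4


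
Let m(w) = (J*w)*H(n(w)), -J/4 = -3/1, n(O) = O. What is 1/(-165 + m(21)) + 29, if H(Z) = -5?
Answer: 41324/1425 ≈ 28.999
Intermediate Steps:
J = 12 (J = -(-12)/1 = -(-12) = -4*(-3) = 12)
m(w) = -60*w (m(w) = (12*w)*(-5) = -60*w)
1/(-165 + m(21)) + 29 = 1/(-165 - 60*21) + 29 = 1/(-165 - 1260) + 29 = 1/(-1425) + 29 = -1/1425 + 29 = 41324/1425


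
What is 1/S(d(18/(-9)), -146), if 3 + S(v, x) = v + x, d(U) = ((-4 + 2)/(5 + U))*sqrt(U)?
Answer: -1341/199817 + 6*I*sqrt(2)/199817 ≈ -0.0067111 + 4.2465e-5*I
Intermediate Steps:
d(U) = -2*sqrt(U)/(5 + U) (d(U) = (-2/(5 + U))*sqrt(U) = -2*sqrt(U)/(5 + U))
S(v, x) = -3 + v + x (S(v, x) = -3 + (v + x) = -3 + v + x)
1/S(d(18/(-9)), -146) = 1/(-3 - 2*sqrt(18/(-9))/(5 + 18/(-9)) - 146) = 1/(-3 - 2*sqrt(18*(-1/9))/(5 + 18*(-1/9)) - 146) = 1/(-3 - 2*sqrt(-2)/(5 - 2) - 146) = 1/(-3 - 2*I*sqrt(2)/3 - 146) = 1/(-149 - 2*I*sqrt(2)/3)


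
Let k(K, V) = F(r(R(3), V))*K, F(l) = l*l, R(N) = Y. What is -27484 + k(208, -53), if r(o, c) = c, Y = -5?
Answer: 556788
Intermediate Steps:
R(N) = -5
F(l) = l²
k(K, V) = K*V² (k(K, V) = V²*K = K*V²)
-27484 + k(208, -53) = -27484 + 208*(-53)² = -27484 + 208*2809 = -27484 + 584272 = 556788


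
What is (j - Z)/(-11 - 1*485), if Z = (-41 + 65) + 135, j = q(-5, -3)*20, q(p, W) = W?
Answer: 219/496 ≈ 0.44153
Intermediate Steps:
j = -60 (j = -3*20 = -60)
Z = 159 (Z = 24 + 135 = 159)
(j - Z)/(-11 - 1*485) = (-60 - 1*159)/(-11 - 1*485) = (-60 - 159)/(-11 - 485) = -219/(-496) = -219*(-1/496) = 219/496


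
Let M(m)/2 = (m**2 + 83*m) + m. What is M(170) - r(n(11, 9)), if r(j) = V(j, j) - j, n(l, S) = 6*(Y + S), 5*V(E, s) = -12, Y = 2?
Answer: 432142/5 ≈ 86428.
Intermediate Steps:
V(E, s) = -12/5 (V(E, s) = (1/5)*(-12) = -12/5)
n(l, S) = 12 + 6*S (n(l, S) = 6*(2 + S) = 12 + 6*S)
r(j) = -12/5 - j
M(m) = 2*m**2 + 168*m (M(m) = 2*((m**2 + 83*m) + m) = 2*(m**2 + 84*m) = 2*m**2 + 168*m)
M(170) - r(n(11, 9)) = 2*170*(84 + 170) - (-12/5 - (12 + 6*9)) = 2*170*254 - (-12/5 - (12 + 54)) = 86360 - (-12/5 - 1*66) = 86360 - (-12/5 - 66) = 86360 - 1*(-342/5) = 86360 + 342/5 = 432142/5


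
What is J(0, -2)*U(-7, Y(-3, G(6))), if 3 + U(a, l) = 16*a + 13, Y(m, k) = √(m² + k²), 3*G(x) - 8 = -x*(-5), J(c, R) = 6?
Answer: -612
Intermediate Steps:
G(x) = 8/3 + 5*x/3 (G(x) = 8/3 + (-x*(-5))/3 = 8/3 + (-(-5)*x)/3 = 8/3 + (5*x)/3 = 8/3 + 5*x/3)
Y(m, k) = √(k² + m²)
U(a, l) = 10 + 16*a (U(a, l) = -3 + (16*a + 13) = -3 + (13 + 16*a) = 10 + 16*a)
J(0, -2)*U(-7, Y(-3, G(6))) = 6*(10 + 16*(-7)) = 6*(10 - 112) = 6*(-102) = -612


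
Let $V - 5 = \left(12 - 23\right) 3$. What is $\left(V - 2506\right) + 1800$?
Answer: $-734$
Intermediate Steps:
$V = -28$ ($V = 5 + \left(12 - 23\right) 3 = 5 - 33 = -28$)
$\left(V - 2506\right) + 1800 = \left(-28 - 2506\right) + 1800 = -2534 + 1800 = -734$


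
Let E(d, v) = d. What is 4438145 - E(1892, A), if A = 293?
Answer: 4436253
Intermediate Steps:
4438145 - E(1892, A) = 4438145 - 1*1892 = 4438145 - 1892 = 4436253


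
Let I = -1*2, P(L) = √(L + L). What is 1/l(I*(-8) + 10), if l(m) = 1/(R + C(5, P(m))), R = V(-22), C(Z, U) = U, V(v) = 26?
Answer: 26 + 2*√13 ≈ 33.211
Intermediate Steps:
P(L) = √2*√L (P(L) = √(2*L) = √2*√L)
I = -2
R = 26
l(m) = 1/(26 + √2*√m)
1/l(I*(-8) + 10) = 1/(1/(26 + √2*√(-2*(-8) + 10))) = 1/(1/(26 + √2*√(16 + 10))) = 1/(1/(26 + √2*√26)) = 1/(1/(26 + 2*√13)) = 26 + 2*√13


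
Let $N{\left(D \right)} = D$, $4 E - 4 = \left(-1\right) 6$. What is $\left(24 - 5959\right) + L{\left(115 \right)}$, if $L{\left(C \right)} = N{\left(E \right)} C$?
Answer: $- \frac{11985}{2} \approx -5992.5$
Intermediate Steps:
$E = - \frac{1}{2}$ ($E = 1 + \frac{\left(-1\right) 6}{4} = 1 + \frac{1}{4} \left(-6\right) = 1 - \frac{3}{2} = - \frac{1}{2} \approx -0.5$)
$L{\left(C \right)} = - \frac{C}{2}$
$\left(24 - 5959\right) + L{\left(115 \right)} = \left(24 - 5959\right) - \frac{115}{2} = -5935 - \frac{115}{2} = - \frac{11985}{2}$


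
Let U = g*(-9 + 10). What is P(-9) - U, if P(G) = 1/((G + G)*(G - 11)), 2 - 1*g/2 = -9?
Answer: -7919/360 ≈ -21.997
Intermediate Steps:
g = 22 (g = 4 - 2*(-9) = 4 + 18 = 22)
U = 22 (U = 22*(-9 + 10) = 22*1 = 22)
P(G) = 1/(2*G*(-11 + G)) (P(G) = 1/((2*G)*(-11 + G)) = 1/(2*G*(-11 + G)))
P(-9) - U = (½)/(-9*(-11 - 9)) - 1*22 = (½)*(-⅑)/(-20) - 22 = (½)*(-⅑)*(-1/20) - 22 = 1/360 - 22 = -7919/360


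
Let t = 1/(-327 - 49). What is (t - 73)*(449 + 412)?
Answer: -23633589/376 ≈ -62855.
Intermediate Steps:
t = -1/376 (t = 1/(-376) = -1/376 ≈ -0.0026596)
(t - 73)*(449 + 412) = (-1/376 - 73)*(449 + 412) = -27449/376*861 = -23633589/376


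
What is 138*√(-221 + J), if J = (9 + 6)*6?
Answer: 138*I*√131 ≈ 1579.5*I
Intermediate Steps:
J = 90 (J = 15*6 = 90)
138*√(-221 + J) = 138*√(-221 + 90) = 138*√(-131) = 138*(I*√131) = 138*I*√131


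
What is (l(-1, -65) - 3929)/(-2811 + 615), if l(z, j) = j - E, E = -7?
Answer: 443/244 ≈ 1.8156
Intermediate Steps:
l(z, j) = 7 + j (l(z, j) = j - 1*(-7) = j + 7 = 7 + j)
(l(-1, -65) - 3929)/(-2811 + 615) = ((7 - 65) - 3929)/(-2811 + 615) = (-58 - 3929)/(-2196) = -3987*(-1/2196) = 443/244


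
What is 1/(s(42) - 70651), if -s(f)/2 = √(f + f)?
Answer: -10093/713080495 + 4*√21/4991563465 ≈ -1.4150e-5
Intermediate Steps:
s(f) = -2*√2*√f (s(f) = -2*√(f + f) = -2*√2*√f)
1/(s(42) - 70651) = 1/(-2*√2*√42 - 70651) = 1/(-4*√21 - 70651) = 1/(-70651 - 4*√21)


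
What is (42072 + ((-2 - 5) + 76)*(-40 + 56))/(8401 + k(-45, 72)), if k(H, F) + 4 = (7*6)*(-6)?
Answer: 14392/2715 ≈ 5.3009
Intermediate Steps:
k(H, F) = -256 (k(H, F) = -4 + (7*6)*(-6) = -4 + 42*(-6) = -4 - 252 = -256)
(42072 + ((-2 - 5) + 76)*(-40 + 56))/(8401 + k(-45, 72)) = (42072 + ((-2 - 5) + 76)*(-40 + 56))/(8401 - 256) = (42072 + (-7 + 76)*16)/8145 = (42072 + 69*16)*(1/8145) = (42072 + 1104)*(1/8145) = 43176*(1/8145) = 14392/2715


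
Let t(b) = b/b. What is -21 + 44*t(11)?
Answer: 23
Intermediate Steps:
t(b) = 1
-21 + 44*t(11) = -21 + 44*1 = -21 + 44 = 23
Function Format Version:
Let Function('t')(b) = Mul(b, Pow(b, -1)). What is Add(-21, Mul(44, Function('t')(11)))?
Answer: 23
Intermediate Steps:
Function('t')(b) = 1
Add(-21, Mul(44, Function('t')(11))) = Add(-21, Mul(44, 1)) = Add(-21, 44) = 23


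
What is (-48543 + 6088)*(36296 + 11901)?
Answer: -2046203635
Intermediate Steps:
(-48543 + 6088)*(36296 + 11901) = -42455*48197 = -2046203635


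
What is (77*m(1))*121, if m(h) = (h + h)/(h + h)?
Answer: 9317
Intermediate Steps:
m(h) = 1 (m(h) = (2*h)/((2*h)) = (2*h)*(1/(2*h)) = 1)
(77*m(1))*121 = (77*1)*121 = 77*121 = 9317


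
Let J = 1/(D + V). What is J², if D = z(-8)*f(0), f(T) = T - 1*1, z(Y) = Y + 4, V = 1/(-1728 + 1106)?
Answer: 386884/6185169 ≈ 0.062550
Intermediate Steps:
V = -1/622 (V = 1/(-622) = -1/622 ≈ -0.0016077)
z(Y) = 4 + Y
f(T) = -1 + T (f(T) = T - 1 = -1 + T)
D = 4 (D = (4 - 8)*(-1 + 0) = -4*(-1) = 4)
J = 622/2487 (J = 1/(4 - 1/622) = 1/(2487/622) = 622/2487 ≈ 0.25010)
J² = (622/2487)² = 386884/6185169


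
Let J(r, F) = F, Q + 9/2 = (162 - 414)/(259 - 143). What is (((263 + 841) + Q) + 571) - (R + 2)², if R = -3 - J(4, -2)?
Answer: 96705/58 ≈ 1667.3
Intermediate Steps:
Q = -387/58 (Q = -9/2 + (162 - 414)/(259 - 143) = -9/2 - 252/116 = -9/2 - 252*1/116 = -9/2 - 63/29 = -387/58 ≈ -6.6724)
R = -1 (R = -3 - 1*(-2) = -3 + 2 = -1)
(((263 + 841) + Q) + 571) - (R + 2)² = (((263 + 841) - 387/58) + 571) - (-1 + 2)² = ((1104 - 387/58) + 571) - 1*1² = (63645/58 + 571) - 1*1 = 96763/58 - 1 = 96705/58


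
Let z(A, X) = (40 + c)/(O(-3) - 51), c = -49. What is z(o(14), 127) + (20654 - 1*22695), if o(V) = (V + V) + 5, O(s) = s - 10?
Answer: -130615/64 ≈ -2040.9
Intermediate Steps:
O(s) = -10 + s
o(V) = 5 + 2*V (o(V) = 2*V + 5 = 5 + 2*V)
z(A, X) = 9/64 (z(A, X) = (40 - 49)/((-10 - 3) - 51) = -9/(-13 - 51) = -9/(-64) = -9*(-1/64) = 9/64)
z(o(14), 127) + (20654 - 1*22695) = 9/64 + (20654 - 1*22695) = 9/64 + (20654 - 22695) = 9/64 - 2041 = -130615/64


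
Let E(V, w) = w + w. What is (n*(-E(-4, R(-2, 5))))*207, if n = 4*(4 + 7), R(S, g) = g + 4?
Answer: -163944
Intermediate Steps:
R(S, g) = 4 + g
E(V, w) = 2*w
n = 44 (n = 4*11 = 44)
(n*(-E(-4, R(-2, 5))))*207 = (44*(-2*(4 + 5)))*207 = (44*(-2*9))*207 = (44*(-1*18))*207 = (44*(-18))*207 = -792*207 = -163944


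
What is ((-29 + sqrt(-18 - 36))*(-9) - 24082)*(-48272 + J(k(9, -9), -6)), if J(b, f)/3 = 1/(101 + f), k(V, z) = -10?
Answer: 109239223177/95 + 123817599*I*sqrt(6)/95 ≈ 1.1499e+9 + 3.1925e+6*I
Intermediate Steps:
J(b, f) = 3/(101 + f)
((-29 + sqrt(-18 - 36))*(-9) - 24082)*(-48272 + J(k(9, -9), -6)) = ((-29 + sqrt(-18 - 36))*(-9) - 24082)*(-48272 + 3/(101 - 6)) = ((-29 + sqrt(-54))*(-9) - 24082)*(-48272 + 3/95) = ((-29 + 3*I*sqrt(6))*(-9) - 24082)*(-48272 + 3*(1/95)) = ((261 - 27*I*sqrt(6)) - 24082)*(-48272 + 3/95) = (-23821 - 27*I*sqrt(6))*(-4585837/95) = 109239223177/95 + 123817599*I*sqrt(6)/95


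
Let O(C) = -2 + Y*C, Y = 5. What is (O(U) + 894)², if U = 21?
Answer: 994009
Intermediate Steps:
O(C) = -2 + 5*C
(O(U) + 894)² = ((-2 + 5*21) + 894)² = ((-2 + 105) + 894)² = (103 + 894)² = 997² = 994009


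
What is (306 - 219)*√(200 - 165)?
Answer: 87*√35 ≈ 514.70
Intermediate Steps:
(306 - 219)*√(200 - 165) = 87*√35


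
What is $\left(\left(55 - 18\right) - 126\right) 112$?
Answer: $-9968$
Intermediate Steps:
$\left(\left(55 - 18\right) - 126\right) 112 = \left(37 - 126\right) 112 = \left(-89\right) 112 = -9968$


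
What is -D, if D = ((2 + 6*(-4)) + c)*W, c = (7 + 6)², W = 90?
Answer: -13230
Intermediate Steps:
c = 169 (c = 13² = 169)
D = 13230 (D = ((2 + 6*(-4)) + 169)*90 = ((2 - 24) + 169)*90 = (-22 + 169)*90 = 147*90 = 13230)
-D = -1*13230 = -13230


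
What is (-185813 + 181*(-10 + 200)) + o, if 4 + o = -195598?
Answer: -347025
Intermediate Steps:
o = -195602 (o = -4 - 195598 = -195602)
(-185813 + 181*(-10 + 200)) + o = (-185813 + 181*(-10 + 200)) - 195602 = (-185813 + 181*190) - 195602 = (-185813 + 34390) - 195602 = -151423 - 195602 = -347025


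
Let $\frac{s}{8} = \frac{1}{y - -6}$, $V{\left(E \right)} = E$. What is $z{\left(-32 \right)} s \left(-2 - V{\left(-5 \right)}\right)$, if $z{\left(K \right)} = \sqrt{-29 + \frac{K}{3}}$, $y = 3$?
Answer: $\frac{8 i \sqrt{357}}{9} \approx 16.795 i$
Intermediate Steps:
$z{\left(K \right)} = \sqrt{-29 + \frac{K}{3}}$ ($z{\left(K \right)} = \sqrt{-29 + K \frac{1}{3}} = \sqrt{-29 + \frac{K}{3}}$)
$s = \frac{8}{9}$ ($s = \frac{8}{3 - -6} = \frac{8}{3 + 6} = \frac{8}{9} \approx 0.88889$)
$z{\left(-32 \right)} s \left(-2 - V{\left(-5 \right)}\right) = \frac{\sqrt{-261 + 3 \left(-32\right)}}{3} \frac{8 \left(-2 - -5\right)}{9} = \frac{\sqrt{-261 - 96}}{3} \frac{8 \left(-2 + 5\right)}{9} = \frac{\sqrt{-357}}{3} \cdot \frac{8}{9} \cdot 3 = \frac{i \sqrt{357}}{3} \cdot \frac{8}{3} = \frac{8 i \sqrt{357}}{9}$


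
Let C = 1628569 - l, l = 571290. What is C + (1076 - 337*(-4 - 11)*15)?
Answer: 1134180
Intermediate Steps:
C = 1057279 (C = 1628569 - 1*571290 = 1628569 - 571290 = 1057279)
C + (1076 - 337*(-4 - 11)*15) = 1057279 + (1076 - 337*(-4 - 11)*15) = 1057279 + (1076 - (-5055)*15) = 1057279 + (1076 - 337*(-225)) = 1057279 + (1076 + 75825) = 1057279 + 76901 = 1134180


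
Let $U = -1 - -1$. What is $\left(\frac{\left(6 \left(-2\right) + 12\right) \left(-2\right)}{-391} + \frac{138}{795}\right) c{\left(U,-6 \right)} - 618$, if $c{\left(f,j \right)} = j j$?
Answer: $- \frac{162114}{265} \approx -611.75$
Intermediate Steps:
$U = 0$ ($U = -1 + 1 = 0$)
$c{\left(f,j \right)} = j^{2}$
$\left(\frac{\left(6 \left(-2\right) + 12\right) \left(-2\right)}{-391} + \frac{138}{795}\right) c{\left(U,-6 \right)} - 618 = \left(\frac{\left(6 \left(-2\right) + 12\right) \left(-2\right)}{-391} + \frac{138}{795}\right) \left(-6\right)^{2} - 618 = \left(\left(-12 + 12\right) \left(-2\right) \left(- \frac{1}{391}\right) + 138 \cdot \frac{1}{795}\right) 36 - 618 = \left(0 \left(-2\right) \left(- \frac{1}{391}\right) + \frac{46}{265}\right) 36 - 618 = \left(0 \left(- \frac{1}{391}\right) + \frac{46}{265}\right) 36 - 618 = \left(0 + \frac{46}{265}\right) 36 - 618 = \frac{46}{265} \cdot 36 - 618 = \frac{1656}{265} - 618 = - \frac{162114}{265}$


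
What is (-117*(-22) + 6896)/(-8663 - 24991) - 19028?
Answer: -320188891/16827 ≈ -19028.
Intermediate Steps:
(-117*(-22) + 6896)/(-8663 - 24991) - 19028 = (2574 + 6896)/(-33654) - 19028 = 9470*(-1/33654) - 19028 = -4735/16827 - 19028 = -320188891/16827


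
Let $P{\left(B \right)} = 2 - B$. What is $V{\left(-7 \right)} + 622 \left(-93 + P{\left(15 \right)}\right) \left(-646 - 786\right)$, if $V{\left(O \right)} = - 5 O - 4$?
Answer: $94414655$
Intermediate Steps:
$V{\left(O \right)} = -4 - 5 O$
$V{\left(-7 \right)} + 622 \left(-93 + P{\left(15 \right)}\right) \left(-646 - 786\right) = \left(-4 - -35\right) + 622 \left(-93 + \left(2 - 15\right)\right) \left(-646 - 786\right) = \left(-4 + 35\right) + 622 \left(-93 + \left(2 - 15\right)\right) \left(-1432\right) = 31 + 622 \left(-93 - 13\right) \left(-1432\right) = 31 + 622 \left(\left(-106\right) \left(-1432\right)\right) = 31 + 622 \cdot 151792 = 31 + 94414624 = 94414655$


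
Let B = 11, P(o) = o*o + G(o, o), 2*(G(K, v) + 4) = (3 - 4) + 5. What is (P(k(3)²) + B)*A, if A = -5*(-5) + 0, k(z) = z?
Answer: 2250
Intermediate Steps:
G(K, v) = -2 (G(K, v) = -4 + ((3 - 4) + 5)/2 = -4 + (-1 + 5)/2 = -4 + (½)*4 = -4 + 2 = -2)
A = 25 (A = 25 + 0 = 25)
P(o) = -2 + o² (P(o) = o*o - 2 = o² - 2 = -2 + o²)
(P(k(3)²) + B)*A = ((-2 + (3²)²) + 11)*25 = ((-2 + 9²) + 11)*25 = ((-2 + 81) + 11)*25 = (79 + 11)*25 = 90*25 = 2250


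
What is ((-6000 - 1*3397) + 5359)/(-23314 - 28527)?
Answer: 4038/51841 ≈ 0.077892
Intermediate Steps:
((-6000 - 1*3397) + 5359)/(-23314 - 28527) = ((-6000 - 3397) + 5359)/(-51841) = (-9397 + 5359)*(-1/51841) = -4038*(-1/51841) = 4038/51841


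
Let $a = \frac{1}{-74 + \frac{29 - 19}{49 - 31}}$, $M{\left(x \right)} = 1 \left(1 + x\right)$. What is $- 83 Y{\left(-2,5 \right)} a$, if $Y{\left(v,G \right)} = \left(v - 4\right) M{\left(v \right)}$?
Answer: $\frac{4482}{661} \approx 6.7806$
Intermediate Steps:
$M{\left(x \right)} = 1 + x$
$Y{\left(v,G \right)} = \left(1 + v\right) \left(-4 + v\right)$ ($Y{\left(v,G \right)} = \left(v - 4\right) \left(1 + v\right) = \left(-4 + v\right) \left(1 + v\right) = \left(1 + v\right) \left(-4 + v\right)$)
$a = - \frac{9}{661}$ ($a = \frac{1}{-74 + \frac{10}{18}} = \frac{1}{-74 + 10 \cdot \frac{1}{18}} = \frac{1}{-74 + \frac{5}{9}} = \frac{1}{- \frac{661}{9}} = - \frac{9}{661} \approx -0.013616$)
$- 83 Y{\left(-2,5 \right)} a = - 83 \left(1 - 2\right) \left(-4 - 2\right) \left(- \frac{9}{661}\right) = - 83 \left(\left(-1\right) \left(-6\right)\right) \left(- \frac{9}{661}\right) = \left(-83\right) 6 \left(- \frac{9}{661}\right) = \left(-498\right) \left(- \frac{9}{661}\right) = \frac{4482}{661}$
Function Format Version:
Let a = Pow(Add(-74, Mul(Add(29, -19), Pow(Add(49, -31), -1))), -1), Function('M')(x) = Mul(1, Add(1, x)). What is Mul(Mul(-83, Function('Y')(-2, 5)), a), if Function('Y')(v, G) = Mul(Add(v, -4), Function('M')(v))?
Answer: Rational(4482, 661) ≈ 6.7806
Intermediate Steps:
Function('M')(x) = Add(1, x)
Function('Y')(v, G) = Mul(Add(1, v), Add(-4, v)) (Function('Y')(v, G) = Mul(Add(v, -4), Add(1, v)) = Mul(Add(-4, v), Add(1, v)) = Mul(Add(1, v), Add(-4, v)))
a = Rational(-9, 661) (a = Pow(Add(-74, Mul(10, Pow(18, -1))), -1) = Pow(Add(-74, Mul(10, Rational(1, 18))), -1) = Pow(Add(-74, Rational(5, 9)), -1) = Pow(Rational(-661, 9), -1) = Rational(-9, 661) ≈ -0.013616)
Mul(Mul(-83, Function('Y')(-2, 5)), a) = Mul(Mul(-83, Mul(Add(1, -2), Add(-4, -2))), Rational(-9, 661)) = Mul(Mul(-83, Mul(-1, -6)), Rational(-9, 661)) = Mul(Mul(-83, 6), Rational(-9, 661)) = Mul(-498, Rational(-9, 661)) = Rational(4482, 661)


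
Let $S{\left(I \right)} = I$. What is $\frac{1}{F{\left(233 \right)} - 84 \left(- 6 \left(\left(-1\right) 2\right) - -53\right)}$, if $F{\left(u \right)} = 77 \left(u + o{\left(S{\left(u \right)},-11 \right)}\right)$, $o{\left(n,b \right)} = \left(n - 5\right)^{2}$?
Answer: $\frac{1}{4015249} \approx 2.4905 \cdot 10^{-7}$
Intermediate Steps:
$o{\left(n,b \right)} = \left(-5 + n\right)^{2}$
$F{\left(u \right)} = 77 u + 77 \left(-5 + u\right)^{2}$ ($F{\left(u \right)} = 77 \left(u + \left(-5 + u\right)^{2}\right) = 77 u + 77 \left(-5 + u\right)^{2}$)
$\frac{1}{F{\left(233 \right)} - 84 \left(- 6 \left(\left(-1\right) 2\right) - -53\right)} = \frac{1}{\left(77 \cdot 233 + 77 \left(-5 + 233\right)^{2}\right) - 84 \left(- 6 \left(\left(-1\right) 2\right) - -53\right)} = \frac{1}{\left(17941 + 77 \cdot 228^{2}\right) - 84 \left(\left(-6\right) \left(-2\right) + 53\right)} = \frac{1}{\left(17941 + 77 \cdot 51984\right) - 84 \left(12 + 53\right)} = \frac{1}{\left(17941 + 4002768\right) - 5460} = \frac{1}{4020709 - 5460} = \frac{1}{4015249}$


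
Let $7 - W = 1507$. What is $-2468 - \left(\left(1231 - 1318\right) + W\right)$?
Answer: $-881$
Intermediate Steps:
$W = -1500$ ($W = 7 - 1507 = -1500$)
$-2468 - \left(\left(1231 - 1318\right) + W\right) = -2468 - \left(\left(1231 - 1318\right) - 1500\right) = -2468 - \left(-87 - 1500\right) = -2468 - -1587 = -2468 + 1587 = -881$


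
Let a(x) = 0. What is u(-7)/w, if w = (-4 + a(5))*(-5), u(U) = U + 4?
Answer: -3/20 ≈ -0.15000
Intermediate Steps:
u(U) = 4 + U
w = 20 (w = (-4 + 0)*(-5) = -4*(-5) = 20)
u(-7)/w = (4 - 7)/20 = -3*1/20 = -3/20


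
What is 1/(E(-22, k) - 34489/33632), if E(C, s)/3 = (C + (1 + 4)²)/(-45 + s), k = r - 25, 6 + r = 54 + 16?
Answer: -33632/84937 ≈ -0.39596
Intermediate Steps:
r = 64 (r = -6 + (54 + 16) = -6 + 70 = 64)
k = 39 (k = 64 - 25 = 39)
E(C, s) = 3*(25 + C)/(-45 + s) (E(C, s) = 3*((C + (1 + 4)²)/(-45 + s)) = 3*((C + 5²)/(-45 + s)) = 3*((C + 25)/(-45 + s)) = 3*((25 + C)/(-45 + s)) = 3*(25 + C)/(-45 + s))
1/(E(-22, k) - 34489/33632) = 1/(3*(25 - 22)/(-45 + 39) - 34489/33632) = 1/(3*3/(-6) - 34489/33632) = 1/(3*(-⅙)*3 - 1*34489/33632) = 1/(-3/2 - 34489/33632) = 1/(-84937/33632) = -33632/84937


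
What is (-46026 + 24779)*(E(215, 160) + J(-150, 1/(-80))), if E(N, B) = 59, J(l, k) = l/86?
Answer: -52310114/43 ≈ -1.2165e+6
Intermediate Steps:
J(l, k) = l/86 (J(l, k) = l*(1/86) = l/86)
(-46026 + 24779)*(E(215, 160) + J(-150, 1/(-80))) = (-46026 + 24779)*(59 + (1/86)*(-150)) = -21247*(59 - 75/43) = -21247*2462/43 = -52310114/43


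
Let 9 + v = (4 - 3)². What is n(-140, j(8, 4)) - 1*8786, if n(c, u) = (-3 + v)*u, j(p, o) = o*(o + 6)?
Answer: -9226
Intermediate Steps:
v = -8 (v = -9 + (4 - 3)² = -9 + 1² = -9 + 1 = -8)
j(p, o) = o*(6 + o)
n(c, u) = -11*u (n(c, u) = (-3 - 8)*u = -11*u)
n(-140, j(8, 4)) - 1*8786 = -44*(6 + 4) - 1*8786 = -44*10 - 8786 = -11*40 - 8786 = -440 - 8786 = -9226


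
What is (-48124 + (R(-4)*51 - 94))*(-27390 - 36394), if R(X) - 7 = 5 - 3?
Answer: 3046260056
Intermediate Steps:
R(X) = 9 (R(X) = 7 + (5 - 3) = 7 + 2 = 9)
(-48124 + (R(-4)*51 - 94))*(-27390 - 36394) = (-48124 + (9*51 - 94))*(-27390 - 36394) = (-48124 + (459 - 94))*(-63784) = (-48124 + 365)*(-63784) = -47759*(-63784) = 3046260056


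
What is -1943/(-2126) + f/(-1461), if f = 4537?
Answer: -6806939/3106086 ≈ -2.1915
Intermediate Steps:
-1943/(-2126) + f/(-1461) = -1943/(-2126) + 4537/(-1461) = -1943*(-1/2126) + 4537*(-1/1461) = 1943/2126 - 4537/1461 = -6806939/3106086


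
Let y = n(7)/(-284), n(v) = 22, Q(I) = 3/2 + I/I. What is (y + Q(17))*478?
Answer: 82216/71 ≈ 1158.0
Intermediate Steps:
Q(I) = 5/2 (Q(I) = 3*(1/2) + 1 = 3/2 + 1 = 5/2)
y = -11/142 (y = 22/(-284) = 22*(-1/284) = -11/142 ≈ -0.077465)
(y + Q(17))*478 = (-11/142 + 5/2)*478 = (172/71)*478 = 82216/71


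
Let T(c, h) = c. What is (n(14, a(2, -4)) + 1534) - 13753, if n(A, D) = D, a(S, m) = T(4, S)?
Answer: -12215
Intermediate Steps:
a(S, m) = 4
(n(14, a(2, -4)) + 1534) - 13753 = (4 + 1534) - 13753 = 1538 - 13753 = -12215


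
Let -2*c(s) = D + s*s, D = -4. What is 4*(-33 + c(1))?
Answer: -126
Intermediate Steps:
c(s) = 2 - s²/2 (c(s) = -(-4 + s*s)/2 = -(-4 + s²)/2 = 2 - s²/2)
4*(-33 + c(1)) = 4*(-33 + (2 - ½*1²)) = 4*(-33 + (2 - ½*1)) = 4*(-33 + (2 - ½)) = 4*(-33 + 3/2) = 4*(-63/2) = -126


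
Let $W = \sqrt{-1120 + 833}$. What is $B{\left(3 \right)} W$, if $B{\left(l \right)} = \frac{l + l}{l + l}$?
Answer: $i \sqrt{287} \approx 16.941 i$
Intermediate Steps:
$B{\left(l \right)} = 1$ ($B{\left(l \right)} = \frac{2 l}{2 l} = 2 l \frac{1}{2 l} = 1$)
$W = i \sqrt{287}$ ($W = \sqrt{-287} = i \sqrt{287} \approx 16.941 i$)
$B{\left(3 \right)} W = 1 i \sqrt{287} = i \sqrt{287}$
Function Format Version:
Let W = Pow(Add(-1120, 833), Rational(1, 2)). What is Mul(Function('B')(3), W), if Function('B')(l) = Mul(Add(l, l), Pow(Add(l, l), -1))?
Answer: Mul(I, Pow(287, Rational(1, 2))) ≈ Mul(16.941, I)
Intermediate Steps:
Function('B')(l) = 1 (Function('B')(l) = Mul(Mul(2, l), Pow(Mul(2, l), -1)) = Mul(Mul(2, l), Mul(Rational(1, 2), Pow(l, -1))) = 1)
W = Mul(I, Pow(287, Rational(1, 2))) (W = Pow(-287, Rational(1, 2)) = Mul(I, Pow(287, Rational(1, 2))) ≈ Mul(16.941, I))
Mul(Function('B')(3), W) = Mul(1, Mul(I, Pow(287, Rational(1, 2)))) = Mul(I, Pow(287, Rational(1, 2)))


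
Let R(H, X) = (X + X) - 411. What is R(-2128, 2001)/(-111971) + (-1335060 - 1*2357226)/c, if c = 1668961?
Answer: -419422194657/186875232131 ≈ -2.2444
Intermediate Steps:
R(H, X) = -411 + 2*X (R(H, X) = 2*X - 411 = -411 + 2*X)
R(-2128, 2001)/(-111971) + (-1335060 - 1*2357226)/c = (-411 + 2*2001)/(-111971) + (-1335060 - 1*2357226)/1668961 = (-411 + 4002)*(-1/111971) + (-1335060 - 2357226)*(1/1668961) = 3591*(-1/111971) - 3692286*1/1668961 = -3591/111971 - 3692286/1668961 = -419422194657/186875232131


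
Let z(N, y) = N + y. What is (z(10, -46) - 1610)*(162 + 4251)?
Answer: -7263798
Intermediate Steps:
(z(10, -46) - 1610)*(162 + 4251) = ((10 - 46) - 1610)*(162 + 4251) = (-36 - 1610)*4413 = -1646*4413 = -7263798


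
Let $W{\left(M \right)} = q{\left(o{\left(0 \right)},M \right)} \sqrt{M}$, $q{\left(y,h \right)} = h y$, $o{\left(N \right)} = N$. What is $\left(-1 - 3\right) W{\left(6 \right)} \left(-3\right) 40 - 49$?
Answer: $-49$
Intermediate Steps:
$W{\left(M \right)} = 0$ ($W{\left(M \right)} = M 0 \sqrt{M} = 0 \sqrt{M} = 0$)
$\left(-1 - 3\right) W{\left(6 \right)} \left(-3\right) 40 - 49 = \left(-1 - 3\right) 0 \left(-3\right) 40 - 49 = \left(-4\right) 0 \left(-3\right) 40 - 49 = 0 \left(-3\right) 40 - 49 = 0 \cdot 40 - 49 = 0 - 49 = -49$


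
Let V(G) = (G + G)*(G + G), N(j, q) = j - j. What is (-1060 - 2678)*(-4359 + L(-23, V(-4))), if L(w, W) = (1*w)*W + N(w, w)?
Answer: 21796278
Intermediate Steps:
N(j, q) = 0
V(G) = 4*G² (V(G) = (2*G)*(2*G) = 4*G²)
L(w, W) = W*w (L(w, W) = (1*w)*W + 0 = w*W + 0 = W*w + 0 = W*w)
(-1060 - 2678)*(-4359 + L(-23, V(-4))) = (-1060 - 2678)*(-4359 + (4*(-4)²)*(-23)) = -3738*(-4359 + (4*16)*(-23)) = -3738*(-4359 + 64*(-23)) = -3738*(-4359 - 1472) = -3738*(-5831) = 21796278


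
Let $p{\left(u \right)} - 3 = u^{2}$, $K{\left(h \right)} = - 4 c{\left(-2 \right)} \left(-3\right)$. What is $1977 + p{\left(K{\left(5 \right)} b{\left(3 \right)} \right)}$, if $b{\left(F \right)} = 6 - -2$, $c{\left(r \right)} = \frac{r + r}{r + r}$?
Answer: $11196$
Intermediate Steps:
$c{\left(r \right)} = 1$ ($c{\left(r \right)} = \frac{2 r}{2 r} = 2 r \frac{1}{2 r} = 1$)
$b{\left(F \right)} = 8$ ($b{\left(F \right)} = 6 + 2 = 8$)
$K{\left(h \right)} = 12$ ($K{\left(h \right)} = \left(-4\right) 1 \left(-3\right) = \left(-4\right) \left(-3\right) = 12$)
$p{\left(u \right)} = 3 + u^{2}$
$1977 + p{\left(K{\left(5 \right)} b{\left(3 \right)} \right)} = 1977 + \left(3 + \left(12 \cdot 8\right)^{2}\right) = 1977 + \left(3 + 96^{2}\right) = 1977 + \left(3 + 9216\right) = 1977 + 9219 = 11196$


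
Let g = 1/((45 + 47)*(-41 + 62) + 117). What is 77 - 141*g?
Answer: 52544/683 ≈ 76.931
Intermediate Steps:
g = 1/2049 (g = 1/(92*21 + 117) = 1/(1932 + 117) = 1/2049 ≈ 0.00048804)
77 - 141*g = 77 - 141*1/2049 = 77 - 47/683 = 52544/683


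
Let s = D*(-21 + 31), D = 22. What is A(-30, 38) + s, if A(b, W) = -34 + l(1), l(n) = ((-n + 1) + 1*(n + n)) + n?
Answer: 189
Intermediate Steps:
l(n) = 1 + 2*n (l(n) = ((1 - n) + 1*(2*n)) + n = ((1 - n) + 2*n) + n = (1 + n) + n = 1 + 2*n)
A(b, W) = -31 (A(b, W) = -34 + (1 + 2*1) = -34 + (1 + 2) = -34 + 3 = -31)
s = 220 (s = 22*(-21 + 31) = 22*10 = 220)
A(-30, 38) + s = -31 + 220 = 189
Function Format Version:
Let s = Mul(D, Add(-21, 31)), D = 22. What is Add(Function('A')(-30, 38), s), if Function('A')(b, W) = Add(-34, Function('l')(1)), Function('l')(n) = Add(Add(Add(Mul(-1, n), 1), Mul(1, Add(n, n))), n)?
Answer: 189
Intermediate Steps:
Function('l')(n) = Add(1, Mul(2, n)) (Function('l')(n) = Add(Add(Add(1, Mul(-1, n)), Mul(1, Mul(2, n))), n) = Add(Add(Add(1, Mul(-1, n)), Mul(2, n)), n) = Add(Add(1, n), n) = Add(1, Mul(2, n)))
Function('A')(b, W) = -31 (Function('A')(b, W) = Add(-34, Add(1, Mul(2, 1))) = Add(-34, Add(1, 2)) = Add(-34, 3) = -31)
s = 220 (s = Mul(22, Add(-21, 31)) = Mul(22, 10) = 220)
Add(Function('A')(-30, 38), s) = Add(-31, 220) = 189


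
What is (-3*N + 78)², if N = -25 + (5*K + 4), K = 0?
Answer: 19881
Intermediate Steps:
N = -21 (N = -25 + (5*0 + 4) = -25 + (0 + 4) = -25 + 4 = -21)
(-3*N + 78)² = (-3*(-21) + 78)² = (63 + 78)² = 141² = 19881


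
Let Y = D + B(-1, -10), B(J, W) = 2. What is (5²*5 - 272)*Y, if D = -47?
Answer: 6615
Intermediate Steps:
Y = -45 (Y = -47 + 2 = -45)
(5²*5 - 272)*Y = (5²*5 - 272)*(-45) = (25*5 - 272)*(-45) = (125 - 272)*(-45) = -147*(-45) = 6615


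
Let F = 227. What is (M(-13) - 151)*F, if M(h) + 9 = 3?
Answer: -35639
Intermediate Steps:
M(h) = -6 (M(h) = -9 + 3 = -6)
(M(-13) - 151)*F = (-6 - 151)*227 = -157*227 = -35639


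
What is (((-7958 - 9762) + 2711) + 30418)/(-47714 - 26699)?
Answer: -15409/74413 ≈ -0.20707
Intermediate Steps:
(((-7958 - 9762) + 2711) + 30418)/(-47714 - 26699) = ((-17720 + 2711) + 30418)/(-74413) = (-15009 + 30418)*(-1/74413) = 15409*(-1/74413) = -15409/74413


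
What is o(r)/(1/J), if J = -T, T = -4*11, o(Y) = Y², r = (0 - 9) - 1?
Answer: 4400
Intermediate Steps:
r = -10 (r = -9 - 1 = -10)
T = -44
J = 44 (J = -1*(-44) = 44)
o(r)/(1/J) = (-10)²/(1/44) = 100/(1/44) = 100*44 = 4400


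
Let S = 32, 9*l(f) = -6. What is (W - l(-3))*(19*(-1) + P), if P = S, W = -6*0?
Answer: 26/3 ≈ 8.6667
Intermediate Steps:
W = 0
l(f) = -⅔ (l(f) = (⅑)*(-6) = -⅔)
P = 32
(W - l(-3))*(19*(-1) + P) = (0 - 1*(-⅔))*(19*(-1) + 32) = (0 + ⅔)*(-19 + 32) = (⅔)*13 = 26/3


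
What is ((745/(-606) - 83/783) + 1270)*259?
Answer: 51970838731/158166 ≈ 3.2858e+5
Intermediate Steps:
((745/(-606) - 83/783) + 1270)*259 = ((745*(-1/606) - 83*1/783) + 1270)*259 = ((-745/606 - 83/783) + 1270)*259 = (-211211/158166 + 1270)*259 = (200659609/158166)*259 = 51970838731/158166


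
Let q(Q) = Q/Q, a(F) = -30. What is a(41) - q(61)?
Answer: -31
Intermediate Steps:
q(Q) = 1
a(41) - q(61) = -30 - 1*1 = -30 - 1 = -31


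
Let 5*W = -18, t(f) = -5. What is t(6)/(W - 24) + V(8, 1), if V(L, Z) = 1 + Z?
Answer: 301/138 ≈ 2.1812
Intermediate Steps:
W = -18/5 (W = (1/5)*(-18) = -18/5 ≈ -3.6000)
t(6)/(W - 24) + V(8, 1) = -5/(-18/5 - 24) + (1 + 1) = -5/(-138/5) + 2 = -5/138*(-5) + 2 = 25/138 + 2 = 301/138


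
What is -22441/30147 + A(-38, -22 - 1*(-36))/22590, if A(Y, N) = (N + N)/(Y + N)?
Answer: -1013954723/1362041460 ≈ -0.74444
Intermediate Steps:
A(Y, N) = 2*N/(N + Y) (A(Y, N) = (2*N)/(N + Y) = 2*N/(N + Y))
-22441/30147 + A(-38, -22 - 1*(-36))/22590 = -22441/30147 + (2*(-22 - 1*(-36))/((-22 - 1*(-36)) - 38))/22590 = -22441*1/30147 + (2*(-22 + 36)/((-22 + 36) - 38))*(1/22590) = -22441/30147 + (2*14/(14 - 38))*(1/22590) = -22441/30147 + (2*14/(-24))*(1/22590) = -22441/30147 + (2*14*(-1/24))*(1/22590) = -22441/30147 - 7/6*1/22590 = -22441/30147 - 7/135540 = -1013954723/1362041460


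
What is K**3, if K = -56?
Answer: -175616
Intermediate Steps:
K**3 = (-56)**3 = -175616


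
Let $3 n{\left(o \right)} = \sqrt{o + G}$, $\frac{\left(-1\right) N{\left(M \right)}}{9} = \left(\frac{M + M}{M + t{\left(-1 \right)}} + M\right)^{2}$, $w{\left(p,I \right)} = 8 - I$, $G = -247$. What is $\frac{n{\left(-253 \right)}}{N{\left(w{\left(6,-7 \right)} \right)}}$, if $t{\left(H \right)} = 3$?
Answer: $- \frac{i \sqrt{5}}{750} \approx - 0.0029814 i$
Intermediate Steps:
$N{\left(M \right)} = - 9 \left(M + \frac{2 M}{3 + M}\right)^{2}$ ($N{\left(M \right)} = - 9 \left(\frac{M + M}{M + 3} + M\right)^{2} = - 9 \left(\frac{2 M}{3 + M} + M\right)^{2} = - 9 \left(M + \frac{2 M}{3 + M}\right)^{2}$)
$n{\left(o \right)} = \frac{\sqrt{-247 + o}}{3}$ ($n{\left(o \right)} = \frac{\sqrt{o - 247}}{3} = \frac{\sqrt{-247 + o}}{3}$)
$\frac{n{\left(-253 \right)}}{N{\left(w{\left(6,-7 \right)} \right)}} = \frac{\frac{1}{3} \sqrt{-247 - 253}}{\left(-9\right) \left(8 - -7\right)^{2} \frac{1}{\left(3 + \left(8 - -7\right)\right)^{2}} \left(5 + \left(8 - -7\right)\right)^{2}} = \frac{\frac{1}{3} \sqrt{-500}}{\left(-9\right) \left(8 + 7\right)^{2} \frac{1}{\left(3 + \left(8 + 7\right)\right)^{2}} \left(5 + \left(8 + 7\right)\right)^{2}} = \frac{\frac{1}{3} \cdot 10 i \sqrt{5}}{\left(-9\right) 15^{2} \frac{1}{\left(3 + 15\right)^{2}} \left(5 + 15\right)^{2}} = \frac{\frac{10}{3} i \sqrt{5}}{\left(-9\right) 225 \cdot \frac{1}{324} \cdot 20^{2}} = \frac{\frac{10}{3} i \sqrt{5}}{\left(-9\right) 225 \cdot \frac{1}{324} \cdot 400} = \frac{\frac{10}{3} i \sqrt{5}}{-2500} = \frac{10 i \sqrt{5}}{3} \left(- \frac{1}{2500}\right) = - \frac{i \sqrt{5}}{750}$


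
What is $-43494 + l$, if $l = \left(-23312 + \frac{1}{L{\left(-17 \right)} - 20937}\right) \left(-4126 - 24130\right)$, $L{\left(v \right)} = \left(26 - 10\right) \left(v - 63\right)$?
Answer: $\frac{14633457646282}{22217} \approx 6.5866 \cdot 10^{8}$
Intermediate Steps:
$L{\left(v \right)} = -1008 + 16 v$ ($L{\left(v \right)} = 16 \left(-63 + v\right) = -1008 + 16 v$)
$l = \frac{14634423952480}{22217}$ ($l = \left(-23312 + \frac{1}{\left(-1008 + 16 \left(-17\right)\right) - 20937}\right) \left(-4126 - 24130\right) = \left(-23312 + \frac{1}{\left(-1008 - 272\right) - 20937}\right) \left(-28256\right) = \left(-23312 + \frac{1}{-1280 - 20937}\right) \left(-28256\right) = \left(-23312 + \frac{1}{-22217}\right) \left(-28256\right) = \left(-23312 - \frac{1}{22217}\right) \left(-28256\right) = \left(- \frac{517922705}{22217}\right) \left(-28256\right) = \frac{14634423952480}{22217} \approx 6.587 \cdot 10^{8}$)
$-43494 + l = -43494 + \frac{14634423952480}{22217} = \frac{14633457646282}{22217}$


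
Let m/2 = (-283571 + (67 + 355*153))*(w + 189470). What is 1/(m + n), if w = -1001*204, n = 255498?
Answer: 1/6753996950 ≈ 1.4806e-10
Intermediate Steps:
w = -204204
m = 6753741452 (m = 2*((-283571 + (67 + 355*153))*(-204204 + 189470)) = 2*((-283571 + (67 + 54315))*(-14734)) = 2*((-283571 + 54382)*(-14734)) = 2*(-229189*(-14734)) = 2*3376870726 = 6753741452)
1/(m + n) = 1/(6753741452 + 255498) = 1/6753996950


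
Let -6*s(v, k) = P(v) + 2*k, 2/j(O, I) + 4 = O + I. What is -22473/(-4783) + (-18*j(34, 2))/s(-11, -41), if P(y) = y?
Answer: 2743605/593092 ≈ 4.6259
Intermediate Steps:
j(O, I) = 2/(-4 + I + O) (j(O, I) = 2/(-4 + (O + I)) = 2/(-4 + (I + O)) = 2/(-4 + I + O))
s(v, k) = -k/3 - v/6 (s(v, k) = -(v + 2*k)/6 = -k/3 - v/6)
-22473/(-4783) + (-18*j(34, 2))/s(-11, -41) = -22473/(-4783) + (-36/(-4 + 2 + 34))/(-⅓*(-41) - ⅙*(-11)) = -22473*(-1/4783) + (-36/32)/(41/3 + 11/6) = 22473/4783 + (-36/32)/(31/2) = 22473/4783 - 18*1/16*(2/31) = 22473/4783 - 9/8*2/31 = 22473/4783 - 9/124 = 2743605/593092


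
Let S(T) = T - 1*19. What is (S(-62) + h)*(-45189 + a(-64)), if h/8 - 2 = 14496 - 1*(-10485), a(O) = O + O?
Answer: -9053566211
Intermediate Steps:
a(O) = 2*O
h = 199864 (h = 16 + 8*(14496 - 1*(-10485)) = 16 + 8*(14496 + 10485) = 16 + 8*24981 = 16 + 199848 = 199864)
S(T) = -19 + T (S(T) = T - 19 = -19 + T)
(S(-62) + h)*(-45189 + a(-64)) = ((-19 - 62) + 199864)*(-45189 + 2*(-64)) = (-81 + 199864)*(-45189 - 128) = 199783*(-45317) = -9053566211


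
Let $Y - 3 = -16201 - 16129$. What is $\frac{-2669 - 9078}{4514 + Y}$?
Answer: $\frac{11747}{27813} \approx 0.42236$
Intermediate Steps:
$Y = -32327$ ($Y = 3 - 32330 = -32327$)
$\frac{-2669 - 9078}{4514 + Y} = \frac{-2669 - 9078}{4514 - 32327} = - \frac{11747}{-27813} = \left(-11747\right) \left(- \frac{1}{27813}\right) = \frac{11747}{27813}$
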